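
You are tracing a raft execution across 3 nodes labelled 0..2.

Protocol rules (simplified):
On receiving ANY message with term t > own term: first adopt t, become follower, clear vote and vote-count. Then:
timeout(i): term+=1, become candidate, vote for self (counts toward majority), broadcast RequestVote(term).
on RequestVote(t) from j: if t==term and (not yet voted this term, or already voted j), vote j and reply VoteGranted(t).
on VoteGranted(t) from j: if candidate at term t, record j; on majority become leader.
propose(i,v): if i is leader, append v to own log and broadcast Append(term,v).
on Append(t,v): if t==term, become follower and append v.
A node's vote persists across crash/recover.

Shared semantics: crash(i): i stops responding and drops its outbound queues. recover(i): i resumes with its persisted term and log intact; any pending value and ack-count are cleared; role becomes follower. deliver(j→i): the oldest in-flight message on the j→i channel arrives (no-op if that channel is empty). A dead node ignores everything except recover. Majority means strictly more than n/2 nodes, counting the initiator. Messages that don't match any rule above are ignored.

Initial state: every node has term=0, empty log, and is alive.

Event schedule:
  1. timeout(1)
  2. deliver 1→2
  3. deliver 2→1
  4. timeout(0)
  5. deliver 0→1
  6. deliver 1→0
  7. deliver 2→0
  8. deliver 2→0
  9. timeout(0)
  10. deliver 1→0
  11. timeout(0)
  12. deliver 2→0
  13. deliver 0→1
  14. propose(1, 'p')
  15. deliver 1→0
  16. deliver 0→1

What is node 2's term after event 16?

1

after 1 — timeout(1): n1:cand/t1/[-]
after 2 — deliver 1→2: n2:foll/t1/[-]
after 3 — deliver 2→1: n1:lead/t1/[-]
after 4 — timeout(0): n0:cand/t1/[-]
after 5 — deliver 0→1: ·
after 6 — deliver 1→0: ·
after 7 — deliver 2→0: ·
after 8 — deliver 2→0: ·
after 9 — timeout(0): n0:cand/t2/[-]
after 10 — deliver 1→0: ·
after 11 — timeout(0): n0:cand/t3/[-]
after 12 — deliver 2→0: ·
after 13 — deliver 0→1: n1:foll/t2/[-]
after 14 — propose(1,'p'): ·
after 15 — deliver 1→0: ·
after 16 — deliver 0→1: n1:foll/t3/[-]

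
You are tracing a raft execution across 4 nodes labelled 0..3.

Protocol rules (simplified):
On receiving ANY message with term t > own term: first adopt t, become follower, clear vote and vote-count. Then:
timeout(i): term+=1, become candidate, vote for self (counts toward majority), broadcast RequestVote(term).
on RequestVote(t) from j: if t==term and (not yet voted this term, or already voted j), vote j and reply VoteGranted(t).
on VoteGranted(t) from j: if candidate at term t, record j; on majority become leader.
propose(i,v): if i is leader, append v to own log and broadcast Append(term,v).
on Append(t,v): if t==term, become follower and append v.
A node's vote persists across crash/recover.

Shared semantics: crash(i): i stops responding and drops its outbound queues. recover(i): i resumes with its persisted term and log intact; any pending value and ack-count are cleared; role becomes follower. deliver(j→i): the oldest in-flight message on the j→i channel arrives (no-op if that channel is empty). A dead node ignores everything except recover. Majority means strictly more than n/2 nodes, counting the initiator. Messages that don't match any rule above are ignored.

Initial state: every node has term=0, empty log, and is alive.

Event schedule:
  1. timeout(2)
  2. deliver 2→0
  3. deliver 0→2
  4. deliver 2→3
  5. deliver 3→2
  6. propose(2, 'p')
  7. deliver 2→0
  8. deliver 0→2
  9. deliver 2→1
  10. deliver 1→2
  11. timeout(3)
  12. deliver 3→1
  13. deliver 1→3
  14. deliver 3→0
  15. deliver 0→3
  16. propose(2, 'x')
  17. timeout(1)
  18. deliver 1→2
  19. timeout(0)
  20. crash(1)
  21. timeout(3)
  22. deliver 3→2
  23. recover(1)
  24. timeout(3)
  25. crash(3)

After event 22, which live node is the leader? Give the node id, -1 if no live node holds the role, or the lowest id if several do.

-1

[1] timeout(2) → N2(cand t1 [-])
[2] deliver 2→0 → N0(foll t1 [-])
[3] deliver 0→2 → ∅
[4] deliver 2→3 → N3(foll t1 [-])
[5] deliver 3→2 → N2(lead t1 [-])
[6] propose(2,'p') → N2(lead t1 [p])
[7] deliver 2→0 → N0(foll t1 [p])
[8] deliver 0→2 → ∅
[9] deliver 2→1 → N1(foll t1 [-])
[10] deliver 1→2 → ∅
[11] timeout(3) → N3(cand t2 [-])
[12] deliver 3→1 → N1(foll t2 [-])
[13] deliver 1→3 → ∅
[14] deliver 3→0 → N0(foll t2 [p])
[15] deliver 0→3 → N3(lead t2 [-])
[16] propose(2,'x') → N2(lead t1 [p,x])
[17] timeout(1) → N1(cand t3 [-])
[18] deliver 1→2 → N2(foll t3 [p,x])
[19] timeout(0) → N0(cand t3 [p])
[20] crash(1) → N1(✗cand t3 [-])
[21] timeout(3) → N3(cand t3 [-])
[22] deliver 3→2 → ∅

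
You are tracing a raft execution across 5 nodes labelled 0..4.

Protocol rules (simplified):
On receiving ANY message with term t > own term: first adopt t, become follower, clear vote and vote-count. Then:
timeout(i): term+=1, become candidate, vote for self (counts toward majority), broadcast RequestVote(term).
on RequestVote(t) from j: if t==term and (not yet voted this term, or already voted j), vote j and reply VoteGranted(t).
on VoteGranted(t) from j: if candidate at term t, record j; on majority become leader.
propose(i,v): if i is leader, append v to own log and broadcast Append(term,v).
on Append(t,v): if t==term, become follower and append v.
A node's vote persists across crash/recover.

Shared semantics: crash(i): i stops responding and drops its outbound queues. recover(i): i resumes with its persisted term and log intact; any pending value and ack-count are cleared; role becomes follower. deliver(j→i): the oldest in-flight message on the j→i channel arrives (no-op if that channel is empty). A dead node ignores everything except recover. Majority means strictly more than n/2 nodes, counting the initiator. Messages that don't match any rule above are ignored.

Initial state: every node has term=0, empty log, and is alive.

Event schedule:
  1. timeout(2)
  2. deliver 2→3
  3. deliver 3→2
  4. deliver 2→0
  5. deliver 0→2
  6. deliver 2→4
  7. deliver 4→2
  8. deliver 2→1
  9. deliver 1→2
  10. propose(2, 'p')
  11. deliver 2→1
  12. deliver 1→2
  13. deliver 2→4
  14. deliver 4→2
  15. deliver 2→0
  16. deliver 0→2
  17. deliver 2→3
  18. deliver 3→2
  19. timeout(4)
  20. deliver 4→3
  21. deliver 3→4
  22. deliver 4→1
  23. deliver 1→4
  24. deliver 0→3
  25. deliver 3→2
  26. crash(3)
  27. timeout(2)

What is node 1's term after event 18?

1

[1] timeout(2) → N2(cand t1 [-])
[2] deliver 2→3 → N3(foll t1 [-])
[3] deliver 3→2 → ∅
[4] deliver 2→0 → N0(foll t1 [-])
[5] deliver 0→2 → N2(lead t1 [-])
[6] deliver 2→4 → N4(foll t1 [-])
[7] deliver 4→2 → ∅
[8] deliver 2→1 → N1(foll t1 [-])
[9] deliver 1→2 → ∅
[10] propose(2,'p') → N2(lead t1 [p])
[11] deliver 2→1 → N1(foll t1 [p])
[12] deliver 1→2 → ∅
[13] deliver 2→4 → N4(foll t1 [p])
[14] deliver 4→2 → ∅
[15] deliver 2→0 → N0(foll t1 [p])
[16] deliver 0→2 → ∅
[17] deliver 2→3 → N3(foll t1 [p])
[18] deliver 3→2 → ∅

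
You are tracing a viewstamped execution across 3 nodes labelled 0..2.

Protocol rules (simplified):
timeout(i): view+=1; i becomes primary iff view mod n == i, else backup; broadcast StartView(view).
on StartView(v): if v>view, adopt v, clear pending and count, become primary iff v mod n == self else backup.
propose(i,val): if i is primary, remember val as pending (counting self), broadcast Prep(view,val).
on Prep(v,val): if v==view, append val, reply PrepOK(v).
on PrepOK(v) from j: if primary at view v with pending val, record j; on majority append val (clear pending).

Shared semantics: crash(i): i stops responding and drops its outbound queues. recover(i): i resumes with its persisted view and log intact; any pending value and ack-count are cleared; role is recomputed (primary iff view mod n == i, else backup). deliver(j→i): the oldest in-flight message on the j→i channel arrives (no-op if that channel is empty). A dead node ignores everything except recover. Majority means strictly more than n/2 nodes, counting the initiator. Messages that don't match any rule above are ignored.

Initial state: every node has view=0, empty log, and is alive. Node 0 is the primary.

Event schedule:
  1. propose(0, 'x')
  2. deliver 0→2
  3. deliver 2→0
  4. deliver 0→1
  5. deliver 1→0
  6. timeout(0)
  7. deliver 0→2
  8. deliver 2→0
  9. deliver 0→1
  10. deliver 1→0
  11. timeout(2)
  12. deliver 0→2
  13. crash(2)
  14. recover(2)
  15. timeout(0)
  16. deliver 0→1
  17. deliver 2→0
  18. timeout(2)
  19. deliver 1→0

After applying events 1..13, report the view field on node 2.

2

after 1 — propose(0,'x'): ·
after 2 — deliver 0→2: n2:back/v0/[x]
after 3 — deliver 2→0: n0:prim/v0/[x]
after 4 — deliver 0→1: n1:back/v0/[x]
after 5 — deliver 1→0: ·
after 6 — timeout(0): n0:back/v1/[x]
after 7 — deliver 0→2: n2:back/v1/[x]
after 8 — deliver 2→0: ·
after 9 — deliver 0→1: n1:prim/v1/[x]
after 10 — deliver 1→0: ·
after 11 — timeout(2): n2:prim/v2/[x]
after 12 — deliver 0→2: ·
after 13 — crash(2): n2:✗prim/v2/[x]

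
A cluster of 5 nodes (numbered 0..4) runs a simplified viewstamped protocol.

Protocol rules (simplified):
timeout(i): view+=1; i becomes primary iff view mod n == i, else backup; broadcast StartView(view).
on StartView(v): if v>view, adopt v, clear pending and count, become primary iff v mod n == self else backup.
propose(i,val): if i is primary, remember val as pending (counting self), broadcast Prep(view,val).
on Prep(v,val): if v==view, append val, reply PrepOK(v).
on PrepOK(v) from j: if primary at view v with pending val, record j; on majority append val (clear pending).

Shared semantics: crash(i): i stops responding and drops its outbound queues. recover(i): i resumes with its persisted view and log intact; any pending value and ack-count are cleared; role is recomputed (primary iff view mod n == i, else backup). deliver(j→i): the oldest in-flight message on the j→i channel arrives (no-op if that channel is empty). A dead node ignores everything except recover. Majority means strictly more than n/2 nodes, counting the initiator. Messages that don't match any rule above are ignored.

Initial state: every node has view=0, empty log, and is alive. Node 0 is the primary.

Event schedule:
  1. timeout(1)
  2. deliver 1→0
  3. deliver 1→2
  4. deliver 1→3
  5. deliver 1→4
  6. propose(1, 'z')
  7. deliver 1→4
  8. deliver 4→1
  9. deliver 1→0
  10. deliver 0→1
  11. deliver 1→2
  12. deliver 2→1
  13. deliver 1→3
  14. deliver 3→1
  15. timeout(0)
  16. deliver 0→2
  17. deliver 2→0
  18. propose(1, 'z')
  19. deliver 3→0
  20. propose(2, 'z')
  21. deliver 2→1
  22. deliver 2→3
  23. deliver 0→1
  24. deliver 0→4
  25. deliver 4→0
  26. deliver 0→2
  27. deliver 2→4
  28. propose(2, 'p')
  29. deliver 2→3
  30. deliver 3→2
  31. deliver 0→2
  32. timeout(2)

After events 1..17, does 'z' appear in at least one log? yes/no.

1. timeout(1):  <1:prim v1 ->
2. deliver 1→0:  <0:back v1 ->
3. deliver 1→2:  <2:back v1 ->
4. deliver 1→3:  <3:back v1 ->
5. deliver 1→4:  <4:back v1 ->
6. propose(1,'z'):  nop
7. deliver 1→4:  <4:back v1 z>
8. deliver 4→1:  nop
9. deliver 1→0:  <0:back v1 z>
10. deliver 0→1:  <1:prim v1 z>
11. deliver 1→2:  <2:back v1 z>
12. deliver 2→1:  nop
13. deliver 1→3:  <3:back v1 z>
14. deliver 3→1:  nop
15. timeout(0):  <0:back v2 z>
16. deliver 0→2:  <2:prim v2 z>
17. deliver 2→0:  nop

yes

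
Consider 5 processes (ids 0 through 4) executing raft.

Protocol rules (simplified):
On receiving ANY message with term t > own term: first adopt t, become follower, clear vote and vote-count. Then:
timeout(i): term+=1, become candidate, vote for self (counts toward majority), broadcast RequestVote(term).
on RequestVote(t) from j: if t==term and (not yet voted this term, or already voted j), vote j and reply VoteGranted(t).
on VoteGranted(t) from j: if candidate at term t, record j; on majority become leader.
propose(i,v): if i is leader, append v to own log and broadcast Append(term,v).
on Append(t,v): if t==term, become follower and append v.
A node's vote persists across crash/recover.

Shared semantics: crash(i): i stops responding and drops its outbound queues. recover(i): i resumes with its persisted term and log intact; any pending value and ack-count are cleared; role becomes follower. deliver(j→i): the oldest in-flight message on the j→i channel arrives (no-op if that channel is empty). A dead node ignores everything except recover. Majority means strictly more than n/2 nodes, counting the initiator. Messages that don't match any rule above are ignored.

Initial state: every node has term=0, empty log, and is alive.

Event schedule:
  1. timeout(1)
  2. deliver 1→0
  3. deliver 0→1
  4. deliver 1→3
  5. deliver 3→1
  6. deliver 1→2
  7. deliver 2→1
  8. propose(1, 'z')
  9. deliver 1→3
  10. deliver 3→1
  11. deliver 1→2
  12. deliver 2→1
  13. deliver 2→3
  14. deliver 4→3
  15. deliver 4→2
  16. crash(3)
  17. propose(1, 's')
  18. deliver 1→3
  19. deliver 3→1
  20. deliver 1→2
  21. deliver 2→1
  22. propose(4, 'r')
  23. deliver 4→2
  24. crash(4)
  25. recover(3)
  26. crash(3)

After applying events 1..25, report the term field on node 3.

1

1. timeout(1):  <1:cand t1 ->
2. deliver 1→0:  <0:foll t1 ->
3. deliver 0→1:  nop
4. deliver 1→3:  <3:foll t1 ->
5. deliver 3→1:  <1:lead t1 ->
6. deliver 1→2:  <2:foll t1 ->
7. deliver 2→1:  nop
8. propose(1,'z'):  <1:lead t1 z>
9. deliver 1→3:  <3:foll t1 z>
10. deliver 3→1:  nop
11. deliver 1→2:  <2:foll t1 z>
12. deliver 2→1:  nop
13. deliver 2→3:  nop
14. deliver 4→3:  nop
15. deliver 4→2:  nop
16. crash(3):  <3:✗foll t1 z>
17. propose(1,'s'):  <1:lead t1 z,s>
18. deliver 1→3:  nop
19. deliver 3→1:  nop
20. deliver 1→2:  <2:foll t1 z,s>
21. deliver 2→1:  nop
22. propose(4,'r'):  nop
23. deliver 4→2:  nop
24. crash(4):  <4:✗foll t0 ->
25. recover(3):  <3:foll t1 z>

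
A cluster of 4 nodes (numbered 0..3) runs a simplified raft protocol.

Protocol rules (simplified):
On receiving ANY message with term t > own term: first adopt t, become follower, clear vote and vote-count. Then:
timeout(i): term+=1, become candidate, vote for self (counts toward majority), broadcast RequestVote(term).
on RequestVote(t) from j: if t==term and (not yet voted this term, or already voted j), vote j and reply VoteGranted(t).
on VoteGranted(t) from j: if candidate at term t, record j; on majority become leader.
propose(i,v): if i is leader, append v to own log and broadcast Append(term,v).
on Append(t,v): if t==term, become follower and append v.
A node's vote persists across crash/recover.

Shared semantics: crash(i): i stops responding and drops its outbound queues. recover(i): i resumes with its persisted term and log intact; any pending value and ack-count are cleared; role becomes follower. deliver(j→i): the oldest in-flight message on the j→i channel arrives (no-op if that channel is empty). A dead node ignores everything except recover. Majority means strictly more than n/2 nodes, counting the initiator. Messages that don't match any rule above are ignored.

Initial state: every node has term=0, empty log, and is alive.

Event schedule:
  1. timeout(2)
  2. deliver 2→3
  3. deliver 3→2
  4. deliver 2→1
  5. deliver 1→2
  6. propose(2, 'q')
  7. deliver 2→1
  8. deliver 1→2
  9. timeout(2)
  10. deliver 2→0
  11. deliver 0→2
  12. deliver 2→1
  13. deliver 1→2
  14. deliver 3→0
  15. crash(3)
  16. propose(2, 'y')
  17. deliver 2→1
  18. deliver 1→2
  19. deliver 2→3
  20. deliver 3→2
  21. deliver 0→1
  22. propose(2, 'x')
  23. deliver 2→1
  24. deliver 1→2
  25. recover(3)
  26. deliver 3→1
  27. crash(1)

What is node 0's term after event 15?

e1 timeout(2): 2[cand,t=1,-]
e2 deliver 2→3: 3[foll,t=1,-]
e3 deliver 3→2: ·
e4 deliver 2→1: 1[foll,t=1,-]
e5 deliver 1→2: 2[lead,t=1,-]
e6 propose(2,'q'): 2[lead,t=1,q]
e7 deliver 2→1: 1[foll,t=1,q]
e8 deliver 1→2: ·
e9 timeout(2): 2[cand,t=2,q]
e10 deliver 2→0: 0[foll,t=1,-]
e11 deliver 0→2: ·
e12 deliver 2→1: 1[foll,t=2,q]
e13 deliver 1→2: ·
e14 deliver 3→0: ·
e15 crash(3): 3[✗foll,t=1,-]

1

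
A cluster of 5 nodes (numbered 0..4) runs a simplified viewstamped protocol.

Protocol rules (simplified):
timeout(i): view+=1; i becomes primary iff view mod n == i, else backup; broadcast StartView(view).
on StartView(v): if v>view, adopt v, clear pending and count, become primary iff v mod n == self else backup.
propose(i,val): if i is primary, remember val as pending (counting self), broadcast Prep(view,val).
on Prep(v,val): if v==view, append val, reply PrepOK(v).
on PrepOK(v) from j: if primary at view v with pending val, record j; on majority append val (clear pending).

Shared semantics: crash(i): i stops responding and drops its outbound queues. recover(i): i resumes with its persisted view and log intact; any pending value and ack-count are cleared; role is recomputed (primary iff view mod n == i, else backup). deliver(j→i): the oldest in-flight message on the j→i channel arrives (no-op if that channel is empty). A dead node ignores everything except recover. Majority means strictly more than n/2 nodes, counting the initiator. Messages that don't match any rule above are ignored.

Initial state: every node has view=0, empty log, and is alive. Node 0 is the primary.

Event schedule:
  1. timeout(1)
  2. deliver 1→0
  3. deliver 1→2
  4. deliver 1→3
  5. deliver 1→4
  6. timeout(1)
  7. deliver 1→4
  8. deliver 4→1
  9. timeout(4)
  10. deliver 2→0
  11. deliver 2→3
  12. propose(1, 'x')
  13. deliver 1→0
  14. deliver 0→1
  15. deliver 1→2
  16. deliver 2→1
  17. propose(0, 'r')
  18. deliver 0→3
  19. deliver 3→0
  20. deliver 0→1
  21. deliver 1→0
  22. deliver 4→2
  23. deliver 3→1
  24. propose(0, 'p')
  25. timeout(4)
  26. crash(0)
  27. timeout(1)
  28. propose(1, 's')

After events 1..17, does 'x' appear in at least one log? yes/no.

[1] timeout(1) → N1(prim v1 [-])
[2] deliver 1→0 → N0(back v1 [-])
[3] deliver 1→2 → N2(back v1 [-])
[4] deliver 1→3 → N3(back v1 [-])
[5] deliver 1→4 → N4(back v1 [-])
[6] timeout(1) → N1(back v2 [-])
[7] deliver 1→4 → N4(back v2 [-])
[8] deliver 4→1 → ∅
[9] timeout(4) → N4(back v3 [-])
[10] deliver 2→0 → ∅
[11] deliver 2→3 → ∅
[12] propose(1,'x') → ∅
[13] deliver 1→0 → N0(back v2 [-])
[14] deliver 0→1 → ∅
[15] deliver 1→2 → N2(prim v2 [-])
[16] deliver 2→1 → ∅
[17] propose(0,'r') → ∅

no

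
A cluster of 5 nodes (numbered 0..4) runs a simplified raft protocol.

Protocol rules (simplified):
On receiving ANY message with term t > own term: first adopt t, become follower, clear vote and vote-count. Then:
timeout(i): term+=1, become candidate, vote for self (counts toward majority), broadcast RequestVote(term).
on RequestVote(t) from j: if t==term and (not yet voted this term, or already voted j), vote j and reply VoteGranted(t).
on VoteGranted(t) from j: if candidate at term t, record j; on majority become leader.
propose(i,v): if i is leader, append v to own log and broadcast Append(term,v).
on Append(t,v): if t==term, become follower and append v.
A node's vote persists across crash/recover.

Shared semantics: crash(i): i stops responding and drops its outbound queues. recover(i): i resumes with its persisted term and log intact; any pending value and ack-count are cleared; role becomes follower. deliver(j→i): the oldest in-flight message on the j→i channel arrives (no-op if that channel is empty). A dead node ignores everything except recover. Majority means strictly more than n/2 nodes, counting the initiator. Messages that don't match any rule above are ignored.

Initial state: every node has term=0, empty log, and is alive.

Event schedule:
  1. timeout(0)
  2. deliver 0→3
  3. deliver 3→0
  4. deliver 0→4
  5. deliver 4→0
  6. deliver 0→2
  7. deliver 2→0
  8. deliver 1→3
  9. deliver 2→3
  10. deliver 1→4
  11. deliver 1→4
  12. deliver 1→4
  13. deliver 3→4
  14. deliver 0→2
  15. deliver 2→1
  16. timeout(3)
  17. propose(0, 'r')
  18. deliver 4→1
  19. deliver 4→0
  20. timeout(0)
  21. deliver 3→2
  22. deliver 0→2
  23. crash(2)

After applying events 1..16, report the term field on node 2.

1. timeout(0):  <0:cand t1 ->
2. deliver 0→3:  <3:foll t1 ->
3. deliver 3→0:  nop
4. deliver 0→4:  <4:foll t1 ->
5. deliver 4→0:  <0:lead t1 ->
6. deliver 0→2:  <2:foll t1 ->
7. deliver 2→0:  nop
8. deliver 1→3:  nop
9. deliver 2→3:  nop
10. deliver 1→4:  nop
11. deliver 1→4:  nop
12. deliver 1→4:  nop
13. deliver 3→4:  nop
14. deliver 0→2:  nop
15. deliver 2→1:  nop
16. timeout(3):  <3:cand t2 ->

1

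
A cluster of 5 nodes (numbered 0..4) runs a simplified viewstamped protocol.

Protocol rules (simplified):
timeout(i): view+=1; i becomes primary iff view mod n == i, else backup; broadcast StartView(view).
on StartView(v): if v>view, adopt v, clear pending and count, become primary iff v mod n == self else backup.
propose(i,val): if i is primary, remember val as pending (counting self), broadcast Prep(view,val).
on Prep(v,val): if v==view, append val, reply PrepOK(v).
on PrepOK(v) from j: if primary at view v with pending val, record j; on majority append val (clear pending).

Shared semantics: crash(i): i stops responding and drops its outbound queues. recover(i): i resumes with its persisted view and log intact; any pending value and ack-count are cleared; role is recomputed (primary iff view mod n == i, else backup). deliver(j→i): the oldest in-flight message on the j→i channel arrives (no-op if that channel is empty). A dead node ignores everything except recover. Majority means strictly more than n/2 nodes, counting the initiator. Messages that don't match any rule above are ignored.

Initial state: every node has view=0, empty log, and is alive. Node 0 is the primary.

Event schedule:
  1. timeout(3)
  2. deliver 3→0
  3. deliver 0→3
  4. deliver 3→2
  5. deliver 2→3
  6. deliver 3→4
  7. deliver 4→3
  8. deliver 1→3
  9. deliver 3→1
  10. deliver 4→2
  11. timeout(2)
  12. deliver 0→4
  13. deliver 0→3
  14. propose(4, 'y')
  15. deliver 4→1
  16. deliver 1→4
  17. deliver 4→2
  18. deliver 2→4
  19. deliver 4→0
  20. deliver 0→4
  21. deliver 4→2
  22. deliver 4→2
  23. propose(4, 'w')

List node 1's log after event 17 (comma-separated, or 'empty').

empty

1. timeout(3):  <3:back v1 ->
2. deliver 3→0:  <0:back v1 ->
3. deliver 0→3:  nop
4. deliver 3→2:  <2:back v1 ->
5. deliver 2→3:  nop
6. deliver 3→4:  <4:back v1 ->
7. deliver 4→3:  nop
8. deliver 1→3:  nop
9. deliver 3→1:  <1:prim v1 ->
10. deliver 4→2:  nop
11. timeout(2):  <2:prim v2 ->
12. deliver 0→4:  nop
13. deliver 0→3:  nop
14. propose(4,'y'):  nop
15. deliver 4→1:  nop
16. deliver 1→4:  nop
17. deliver 4→2:  nop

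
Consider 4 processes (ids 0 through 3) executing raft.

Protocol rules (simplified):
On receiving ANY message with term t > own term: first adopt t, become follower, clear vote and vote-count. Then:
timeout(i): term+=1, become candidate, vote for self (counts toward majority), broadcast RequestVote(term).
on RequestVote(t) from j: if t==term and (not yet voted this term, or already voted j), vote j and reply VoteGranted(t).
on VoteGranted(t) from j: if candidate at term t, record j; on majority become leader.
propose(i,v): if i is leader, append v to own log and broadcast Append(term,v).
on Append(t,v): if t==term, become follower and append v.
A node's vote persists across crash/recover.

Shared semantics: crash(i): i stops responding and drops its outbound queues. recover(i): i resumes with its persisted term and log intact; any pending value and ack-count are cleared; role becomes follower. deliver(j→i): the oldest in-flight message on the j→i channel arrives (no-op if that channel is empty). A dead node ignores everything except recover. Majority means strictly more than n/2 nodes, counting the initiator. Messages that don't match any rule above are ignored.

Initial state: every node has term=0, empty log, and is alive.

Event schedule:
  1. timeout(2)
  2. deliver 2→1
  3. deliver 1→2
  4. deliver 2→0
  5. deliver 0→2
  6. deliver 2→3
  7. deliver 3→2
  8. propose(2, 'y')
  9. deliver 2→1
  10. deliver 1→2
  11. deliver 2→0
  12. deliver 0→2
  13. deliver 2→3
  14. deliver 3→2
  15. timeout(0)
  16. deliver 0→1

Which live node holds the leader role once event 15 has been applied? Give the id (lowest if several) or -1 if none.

2

e1 timeout(2): 2[cand,t=1,-]
e2 deliver 2→1: 1[foll,t=1,-]
e3 deliver 1→2: ·
e4 deliver 2→0: 0[foll,t=1,-]
e5 deliver 0→2: 2[lead,t=1,-]
e6 deliver 2→3: 3[foll,t=1,-]
e7 deliver 3→2: ·
e8 propose(2,'y'): 2[lead,t=1,y]
e9 deliver 2→1: 1[foll,t=1,y]
e10 deliver 1→2: ·
e11 deliver 2→0: 0[foll,t=1,y]
e12 deliver 0→2: ·
e13 deliver 2→3: 3[foll,t=1,y]
e14 deliver 3→2: ·
e15 timeout(0): 0[cand,t=2,y]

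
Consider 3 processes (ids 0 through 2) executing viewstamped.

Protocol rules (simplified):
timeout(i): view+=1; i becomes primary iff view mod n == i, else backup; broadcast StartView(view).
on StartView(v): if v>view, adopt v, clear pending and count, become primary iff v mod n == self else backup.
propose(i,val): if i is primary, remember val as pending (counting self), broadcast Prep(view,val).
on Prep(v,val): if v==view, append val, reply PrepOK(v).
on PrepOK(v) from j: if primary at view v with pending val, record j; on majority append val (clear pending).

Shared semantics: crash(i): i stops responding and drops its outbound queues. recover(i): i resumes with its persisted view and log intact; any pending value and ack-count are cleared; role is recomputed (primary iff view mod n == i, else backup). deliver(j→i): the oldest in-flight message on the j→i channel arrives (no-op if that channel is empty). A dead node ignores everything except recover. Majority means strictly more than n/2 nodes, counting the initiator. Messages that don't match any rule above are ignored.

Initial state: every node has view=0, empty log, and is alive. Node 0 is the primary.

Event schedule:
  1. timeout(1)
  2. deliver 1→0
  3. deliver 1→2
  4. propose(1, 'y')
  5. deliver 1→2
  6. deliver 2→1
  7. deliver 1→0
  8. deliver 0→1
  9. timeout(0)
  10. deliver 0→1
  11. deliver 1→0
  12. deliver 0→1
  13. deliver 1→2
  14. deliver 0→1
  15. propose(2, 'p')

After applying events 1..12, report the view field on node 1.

step 1 timeout(1): 1={prim,v=1,log=-}
step 2 deliver 1→0: 0={back,v=1,log=-}
step 3 deliver 1→2: 2={back,v=1,log=-}
step 4 propose(1,'y'): —
step 5 deliver 1→2: 2={back,v=1,log=y}
step 6 deliver 2→1: 1={prim,v=1,log=y}
step 7 deliver 1→0: 0={back,v=1,log=y}
step 8 deliver 0→1: —
step 9 timeout(0): 0={back,v=2,log=y}
step 10 deliver 0→1: 1={back,v=2,log=y}
step 11 deliver 1→0: —
step 12 deliver 0→1: —

2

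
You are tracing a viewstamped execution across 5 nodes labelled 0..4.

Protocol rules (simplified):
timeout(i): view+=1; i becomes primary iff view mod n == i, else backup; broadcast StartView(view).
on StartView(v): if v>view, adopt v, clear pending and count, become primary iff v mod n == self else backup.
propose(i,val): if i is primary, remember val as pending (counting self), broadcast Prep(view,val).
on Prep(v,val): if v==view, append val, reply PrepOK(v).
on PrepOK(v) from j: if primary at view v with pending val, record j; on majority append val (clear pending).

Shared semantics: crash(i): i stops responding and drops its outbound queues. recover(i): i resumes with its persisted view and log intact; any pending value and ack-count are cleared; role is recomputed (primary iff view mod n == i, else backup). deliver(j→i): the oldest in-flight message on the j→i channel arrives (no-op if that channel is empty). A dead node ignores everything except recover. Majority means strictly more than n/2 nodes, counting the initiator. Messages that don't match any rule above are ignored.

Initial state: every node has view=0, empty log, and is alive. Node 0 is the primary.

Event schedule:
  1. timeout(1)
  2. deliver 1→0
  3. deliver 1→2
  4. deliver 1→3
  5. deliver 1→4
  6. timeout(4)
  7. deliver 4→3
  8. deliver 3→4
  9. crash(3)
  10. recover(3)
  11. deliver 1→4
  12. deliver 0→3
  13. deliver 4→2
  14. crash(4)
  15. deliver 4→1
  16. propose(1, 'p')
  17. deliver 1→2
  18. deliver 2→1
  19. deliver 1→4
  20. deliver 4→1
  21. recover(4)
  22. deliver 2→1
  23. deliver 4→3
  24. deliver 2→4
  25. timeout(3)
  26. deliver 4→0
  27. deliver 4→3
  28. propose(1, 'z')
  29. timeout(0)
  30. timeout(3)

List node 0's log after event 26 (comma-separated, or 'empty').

1. timeout(1):  <1:prim v1 ->
2. deliver 1→0:  <0:back v1 ->
3. deliver 1→2:  <2:back v1 ->
4. deliver 1→3:  <3:back v1 ->
5. deliver 1→4:  <4:back v1 ->
6. timeout(4):  <4:back v2 ->
7. deliver 4→3:  <3:back v2 ->
8. deliver 3→4:  nop
9. crash(3):  <3:✗back v2 ->
10. recover(3):  <3:back v2 ->
11. deliver 1→4:  nop
12. deliver 0→3:  nop
13. deliver 4→2:  <2:prim v2 ->
14. crash(4):  <4:✗back v2 ->
15. deliver 4→1:  nop
16. propose(1,'p'):  nop
17. deliver 1→2:  nop
18. deliver 2→1:  nop
19. deliver 1→4:  nop
20. deliver 4→1:  nop
21. recover(4):  <4:back v2 ->
22. deliver 2→1:  nop
23. deliver 4→3:  nop
24. deliver 2→4:  nop
25. timeout(3):  <3:prim v3 ->
26. deliver 4→0:  nop

empty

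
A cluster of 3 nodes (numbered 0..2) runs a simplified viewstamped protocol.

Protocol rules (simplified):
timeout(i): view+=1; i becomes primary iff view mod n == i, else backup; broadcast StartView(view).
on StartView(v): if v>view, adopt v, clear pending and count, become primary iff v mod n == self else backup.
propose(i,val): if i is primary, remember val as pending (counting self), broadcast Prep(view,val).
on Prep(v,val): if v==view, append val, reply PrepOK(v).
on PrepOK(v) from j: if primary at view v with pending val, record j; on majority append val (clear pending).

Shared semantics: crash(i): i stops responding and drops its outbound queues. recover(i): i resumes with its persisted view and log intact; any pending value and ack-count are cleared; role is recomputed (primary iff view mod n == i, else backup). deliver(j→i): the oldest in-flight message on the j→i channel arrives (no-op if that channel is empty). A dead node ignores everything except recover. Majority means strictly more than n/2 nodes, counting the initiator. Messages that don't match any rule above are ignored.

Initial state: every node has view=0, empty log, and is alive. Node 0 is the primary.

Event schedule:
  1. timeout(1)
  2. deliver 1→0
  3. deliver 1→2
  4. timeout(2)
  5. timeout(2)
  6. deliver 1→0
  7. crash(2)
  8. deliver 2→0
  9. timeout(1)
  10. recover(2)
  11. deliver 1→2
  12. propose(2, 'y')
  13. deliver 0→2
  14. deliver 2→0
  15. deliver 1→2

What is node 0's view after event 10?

1

step 1 timeout(1): 1={prim,v=1,log=-}
step 2 deliver 1→0: 0={back,v=1,log=-}
step 3 deliver 1→2: 2={back,v=1,log=-}
step 4 timeout(2): 2={prim,v=2,log=-}
step 5 timeout(2): 2={back,v=3,log=-}
step 6 deliver 1→0: —
step 7 crash(2): 2={✗back,v=3,log=-}
step 8 deliver 2→0: —
step 9 timeout(1): 1={back,v=2,log=-}
step 10 recover(2): 2={back,v=3,log=-}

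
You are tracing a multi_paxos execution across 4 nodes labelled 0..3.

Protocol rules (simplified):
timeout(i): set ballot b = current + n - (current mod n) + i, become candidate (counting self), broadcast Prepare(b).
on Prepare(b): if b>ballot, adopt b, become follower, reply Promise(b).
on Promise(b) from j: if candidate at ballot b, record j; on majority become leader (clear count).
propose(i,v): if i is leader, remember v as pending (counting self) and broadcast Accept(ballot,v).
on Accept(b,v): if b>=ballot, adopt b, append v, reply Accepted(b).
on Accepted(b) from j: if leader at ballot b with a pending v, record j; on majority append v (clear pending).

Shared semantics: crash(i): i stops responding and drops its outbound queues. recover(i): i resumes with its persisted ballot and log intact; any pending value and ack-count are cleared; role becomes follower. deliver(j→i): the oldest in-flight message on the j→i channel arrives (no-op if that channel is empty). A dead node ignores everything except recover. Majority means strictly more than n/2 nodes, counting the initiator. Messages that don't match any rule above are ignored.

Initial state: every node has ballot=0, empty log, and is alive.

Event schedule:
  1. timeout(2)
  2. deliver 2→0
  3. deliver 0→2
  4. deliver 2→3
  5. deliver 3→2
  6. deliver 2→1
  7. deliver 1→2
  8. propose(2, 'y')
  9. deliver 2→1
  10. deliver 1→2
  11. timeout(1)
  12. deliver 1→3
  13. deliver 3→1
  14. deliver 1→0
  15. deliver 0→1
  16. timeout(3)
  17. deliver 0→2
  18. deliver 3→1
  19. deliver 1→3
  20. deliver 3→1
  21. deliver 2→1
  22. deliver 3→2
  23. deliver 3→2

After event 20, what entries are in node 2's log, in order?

empty

[1] timeout(2) → N2(cand b6 [-])
[2] deliver 2→0 → N0(foll b6 [-])
[3] deliver 0→2 → ∅
[4] deliver 2→3 → N3(foll b6 [-])
[5] deliver 3→2 → N2(lead b6 [-])
[6] deliver 2→1 → N1(foll b6 [-])
[7] deliver 1→2 → ∅
[8] propose(2,'y') → ∅
[9] deliver 2→1 → N1(foll b6 [y])
[10] deliver 1→2 → ∅
[11] timeout(1) → N1(cand b9 [y])
[12] deliver 1→3 → N3(foll b9 [-])
[13] deliver 3→1 → ∅
[14] deliver 1→0 → N0(foll b9 [-])
[15] deliver 0→1 → N1(lead b9 [y])
[16] timeout(3) → N3(cand b15 [-])
[17] deliver 0→2 → ∅
[18] deliver 3→1 → N1(foll b15 [y])
[19] deliver 1→3 → ∅
[20] deliver 3→1 → ∅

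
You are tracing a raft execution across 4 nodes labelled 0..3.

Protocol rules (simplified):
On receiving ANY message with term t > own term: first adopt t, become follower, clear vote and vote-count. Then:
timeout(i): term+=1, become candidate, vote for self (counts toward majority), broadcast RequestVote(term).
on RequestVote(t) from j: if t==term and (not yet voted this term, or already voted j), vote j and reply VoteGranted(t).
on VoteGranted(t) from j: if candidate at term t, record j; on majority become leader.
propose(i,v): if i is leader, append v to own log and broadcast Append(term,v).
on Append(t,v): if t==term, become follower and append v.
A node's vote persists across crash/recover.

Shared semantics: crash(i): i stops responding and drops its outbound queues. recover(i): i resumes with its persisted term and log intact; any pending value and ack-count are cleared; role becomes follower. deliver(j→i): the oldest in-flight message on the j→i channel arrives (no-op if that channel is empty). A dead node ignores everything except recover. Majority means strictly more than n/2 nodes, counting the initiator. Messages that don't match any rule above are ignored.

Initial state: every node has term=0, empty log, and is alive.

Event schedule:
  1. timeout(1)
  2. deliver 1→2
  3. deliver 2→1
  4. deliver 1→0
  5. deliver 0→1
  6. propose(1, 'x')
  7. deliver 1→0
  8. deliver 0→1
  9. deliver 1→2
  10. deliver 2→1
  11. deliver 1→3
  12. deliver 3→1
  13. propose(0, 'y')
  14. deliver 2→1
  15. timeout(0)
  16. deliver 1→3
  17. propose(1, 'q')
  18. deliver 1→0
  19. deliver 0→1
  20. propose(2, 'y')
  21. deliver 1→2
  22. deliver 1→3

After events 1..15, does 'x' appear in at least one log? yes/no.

after 1 — timeout(1): n1:cand/t1/[-]
after 2 — deliver 1→2: n2:foll/t1/[-]
after 3 — deliver 2→1: ·
after 4 — deliver 1→0: n0:foll/t1/[-]
after 5 — deliver 0→1: n1:lead/t1/[-]
after 6 — propose(1,'x'): n1:lead/t1/[x]
after 7 — deliver 1→0: n0:foll/t1/[x]
after 8 — deliver 0→1: ·
after 9 — deliver 1→2: n2:foll/t1/[x]
after 10 — deliver 2→1: ·
after 11 — deliver 1→3: n3:foll/t1/[-]
after 12 — deliver 3→1: ·
after 13 — propose(0,'y'): ·
after 14 — deliver 2→1: ·
after 15 — timeout(0): n0:cand/t2/[x]

yes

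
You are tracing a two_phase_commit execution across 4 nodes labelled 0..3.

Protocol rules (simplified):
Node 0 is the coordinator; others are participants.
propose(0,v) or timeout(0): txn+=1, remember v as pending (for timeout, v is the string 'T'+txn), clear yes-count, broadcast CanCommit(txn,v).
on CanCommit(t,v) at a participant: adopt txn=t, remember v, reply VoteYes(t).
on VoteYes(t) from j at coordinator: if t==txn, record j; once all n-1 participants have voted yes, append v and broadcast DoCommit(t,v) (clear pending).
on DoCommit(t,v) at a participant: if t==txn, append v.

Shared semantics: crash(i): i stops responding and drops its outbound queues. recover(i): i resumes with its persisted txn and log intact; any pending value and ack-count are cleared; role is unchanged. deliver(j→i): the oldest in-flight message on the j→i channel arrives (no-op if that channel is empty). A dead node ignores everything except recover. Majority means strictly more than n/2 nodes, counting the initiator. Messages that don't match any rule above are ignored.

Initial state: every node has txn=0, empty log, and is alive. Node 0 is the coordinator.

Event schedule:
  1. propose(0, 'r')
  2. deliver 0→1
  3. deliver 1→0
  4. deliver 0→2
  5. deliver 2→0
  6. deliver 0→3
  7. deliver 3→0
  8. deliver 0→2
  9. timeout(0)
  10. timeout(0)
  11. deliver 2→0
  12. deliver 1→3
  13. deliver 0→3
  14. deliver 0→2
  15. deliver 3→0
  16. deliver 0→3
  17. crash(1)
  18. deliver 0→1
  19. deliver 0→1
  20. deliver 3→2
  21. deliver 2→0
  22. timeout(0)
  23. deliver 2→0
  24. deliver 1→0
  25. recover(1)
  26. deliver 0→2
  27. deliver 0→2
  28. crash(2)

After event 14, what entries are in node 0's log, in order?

[1] propose(0,'r') → N0(coor t1 [-])
[2] deliver 0→1 → N1(part t1 [-])
[3] deliver 1→0 → ∅
[4] deliver 0→2 → N2(part t1 [-])
[5] deliver 2→0 → ∅
[6] deliver 0→3 → N3(part t1 [-])
[7] deliver 3→0 → N0(coor t1 [r])
[8] deliver 0→2 → N2(part t1 [r])
[9] timeout(0) → N0(coor t2 [r])
[10] timeout(0) → N0(coor t3 [r])
[11] deliver 2→0 → ∅
[12] deliver 1→3 → ∅
[13] deliver 0→3 → N3(part t1 [r])
[14] deliver 0→2 → N2(part t2 [r])

r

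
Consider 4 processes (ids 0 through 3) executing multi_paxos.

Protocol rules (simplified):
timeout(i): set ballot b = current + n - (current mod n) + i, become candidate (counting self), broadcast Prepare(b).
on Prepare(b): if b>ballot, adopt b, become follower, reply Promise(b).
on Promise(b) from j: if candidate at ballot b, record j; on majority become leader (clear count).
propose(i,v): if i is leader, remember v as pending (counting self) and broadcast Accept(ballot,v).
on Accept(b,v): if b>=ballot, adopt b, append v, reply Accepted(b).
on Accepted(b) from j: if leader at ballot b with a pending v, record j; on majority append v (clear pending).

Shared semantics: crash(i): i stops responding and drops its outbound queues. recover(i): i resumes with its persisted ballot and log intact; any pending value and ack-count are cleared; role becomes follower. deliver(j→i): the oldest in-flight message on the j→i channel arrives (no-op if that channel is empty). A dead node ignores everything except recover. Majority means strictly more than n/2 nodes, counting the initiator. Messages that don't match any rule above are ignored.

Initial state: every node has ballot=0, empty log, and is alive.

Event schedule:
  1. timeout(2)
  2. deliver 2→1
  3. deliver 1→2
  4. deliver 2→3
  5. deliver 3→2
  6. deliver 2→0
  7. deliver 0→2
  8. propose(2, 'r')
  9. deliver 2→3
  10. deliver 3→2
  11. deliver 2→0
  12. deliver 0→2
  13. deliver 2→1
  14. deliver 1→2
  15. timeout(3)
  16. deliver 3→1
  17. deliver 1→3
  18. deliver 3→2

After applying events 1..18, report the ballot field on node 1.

[1] timeout(2) → N2(cand b6 [-])
[2] deliver 2→1 → N1(foll b6 [-])
[3] deliver 1→2 → ∅
[4] deliver 2→3 → N3(foll b6 [-])
[5] deliver 3→2 → N2(lead b6 [-])
[6] deliver 2→0 → N0(foll b6 [-])
[7] deliver 0→2 → ∅
[8] propose(2,'r') → ∅
[9] deliver 2→3 → N3(foll b6 [r])
[10] deliver 3→2 → ∅
[11] deliver 2→0 → N0(foll b6 [r])
[12] deliver 0→2 → N2(lead b6 [r])
[13] deliver 2→1 → N1(foll b6 [r])
[14] deliver 1→2 → ∅
[15] timeout(3) → N3(cand b11 [r])
[16] deliver 3→1 → N1(foll b11 [r])
[17] deliver 1→3 → ∅
[18] deliver 3→2 → N2(foll b11 [r])

11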